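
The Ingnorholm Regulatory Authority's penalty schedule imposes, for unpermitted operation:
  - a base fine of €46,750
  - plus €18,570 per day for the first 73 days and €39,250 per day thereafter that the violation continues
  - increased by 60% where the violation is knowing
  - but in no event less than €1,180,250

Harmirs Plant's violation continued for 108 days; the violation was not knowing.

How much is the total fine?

First 73 days: 73 × €18,570 = €1,355,610
Remaining days: (108 − 73) × €39,250 = €1,373,750
Per-day component: €1,355,610 + €1,373,750 = €2,729,360
Base plus per-day: €46,750 + €2,729,360 = €2,776,110
The violation was not knowing: no 60% increase.
Minimum €1,180,250: €2,776,110 meets the minimum, no increase.

€2,776,110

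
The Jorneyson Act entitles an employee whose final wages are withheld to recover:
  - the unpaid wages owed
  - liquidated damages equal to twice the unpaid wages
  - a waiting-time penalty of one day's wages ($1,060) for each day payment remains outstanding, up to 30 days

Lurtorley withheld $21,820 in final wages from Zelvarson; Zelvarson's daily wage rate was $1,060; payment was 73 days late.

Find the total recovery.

$97,260

Doubled: 2 × $21,820 = $43,640
Penalty days: min(73, 30) = 30
Waiting-time penalty: 30 × $1,060 = $31,800
Total award: $21,820 + $43,640 + $31,800 = $97,260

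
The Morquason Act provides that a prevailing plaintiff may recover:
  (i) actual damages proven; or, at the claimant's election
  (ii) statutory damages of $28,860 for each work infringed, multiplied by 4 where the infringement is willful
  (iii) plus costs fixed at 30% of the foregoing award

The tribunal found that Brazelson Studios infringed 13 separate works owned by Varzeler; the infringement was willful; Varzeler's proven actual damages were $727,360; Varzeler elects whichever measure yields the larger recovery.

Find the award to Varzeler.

Statutory damages: 13 × $28,860 = $375,180
Multiplied by 4: 4 × $375,180 = $1,500,720
Greater of actual damages ($727,360) or enhanced statutory damages ($1,500,720): $1,500,720
Costs: 30% of $1,500,720 = $450,216
Award plus costs: $1,500,720 + $450,216 = $1,950,936

$1,950,936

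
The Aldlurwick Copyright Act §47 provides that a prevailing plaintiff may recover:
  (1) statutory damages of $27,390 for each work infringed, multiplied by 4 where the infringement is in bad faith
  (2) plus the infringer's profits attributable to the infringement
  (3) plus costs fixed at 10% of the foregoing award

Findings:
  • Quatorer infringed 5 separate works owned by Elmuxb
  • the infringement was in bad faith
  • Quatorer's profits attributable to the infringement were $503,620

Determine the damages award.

$1,156,562

Statutory damages: 5 × $27,390 = $136,950
Multiplied by 4: 4 × $136,950 = $547,800
Combined award: $547,800 + $503,620 = $1,051,420
Costs: 10% of $1,051,420 = $105,142
Award plus costs: $1,051,420 + $105,142 = $1,156,562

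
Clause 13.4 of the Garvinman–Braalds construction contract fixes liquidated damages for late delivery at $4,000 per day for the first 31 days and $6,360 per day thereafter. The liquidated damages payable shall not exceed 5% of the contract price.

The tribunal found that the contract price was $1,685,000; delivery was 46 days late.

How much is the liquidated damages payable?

First 31 days: 31 × $4,000 = $124,000
Remaining days: (46 − 31) × $6,360 = $95,400
Accrued per-day damages: $124,000 + $95,400 = $219,400
Cap: 5% of $1,685,000 = $84,250
Cap at $84,250: $219,400 exceeds the cap → $84,250

$84,250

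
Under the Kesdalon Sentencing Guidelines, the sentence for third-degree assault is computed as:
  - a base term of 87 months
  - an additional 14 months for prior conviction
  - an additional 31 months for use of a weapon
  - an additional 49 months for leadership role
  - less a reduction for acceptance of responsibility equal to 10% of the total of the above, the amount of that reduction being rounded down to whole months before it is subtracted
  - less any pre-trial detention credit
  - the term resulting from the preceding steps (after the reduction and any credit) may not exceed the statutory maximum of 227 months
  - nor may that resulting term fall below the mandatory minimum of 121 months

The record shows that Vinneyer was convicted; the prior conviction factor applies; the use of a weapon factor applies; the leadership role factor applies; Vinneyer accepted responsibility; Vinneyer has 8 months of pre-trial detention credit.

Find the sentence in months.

155 months

Prior conviction enhancement: +14 months
Use of a weapon enhancement: +31 months
Leadership role enhancement: +49 months
Adjusted term: 87 months + 14 months + 31 months + 49 months = 181 months
Acceptance of responsibility reduction: 10% of 181 months = 18 months (rounded down)
After reduction: 181 − 18 = 163 months
Less pre-trial detention credit: 163 months − 8 months = 155 months
Cap at 227 months: 155 months is within the cap, no reduction.
Minimum 121 months: 155 months meets the minimum, no increase.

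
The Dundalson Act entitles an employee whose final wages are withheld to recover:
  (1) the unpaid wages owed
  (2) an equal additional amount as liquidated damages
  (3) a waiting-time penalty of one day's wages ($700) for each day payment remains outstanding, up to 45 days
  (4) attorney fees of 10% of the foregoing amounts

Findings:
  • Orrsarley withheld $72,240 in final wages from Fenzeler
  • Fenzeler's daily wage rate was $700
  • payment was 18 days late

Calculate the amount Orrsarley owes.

$172,788

Liquidated damages (equal amount): $72,240
Penalty days: min(18, 45) = 18
Waiting-time penalty: 18 × $700 = $12,600
Subtotal: $72,240 + $72,240 + $12,600 = $157,080
Attorney fees: 10% of $157,080 = $15,708
Total award: $157,080 + $15,708 = $172,788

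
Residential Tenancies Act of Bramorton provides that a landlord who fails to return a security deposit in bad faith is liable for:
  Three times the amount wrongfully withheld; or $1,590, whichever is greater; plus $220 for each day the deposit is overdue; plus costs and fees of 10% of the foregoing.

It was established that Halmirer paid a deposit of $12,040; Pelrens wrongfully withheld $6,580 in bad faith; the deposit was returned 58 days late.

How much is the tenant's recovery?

$35,750

Trebled: 3 × $6,580 = $19,740
Minimum $1,590: $19,740 meets the minimum, no increase.
Late-return penalty: 58 × $220 = $12,760
Damages plus late penalty: $19,740 + $12,760 = $32,500
Costs and fees: 10% of $32,500 = $3,250
Total recovery: $32,500 + $3,250 = $35,750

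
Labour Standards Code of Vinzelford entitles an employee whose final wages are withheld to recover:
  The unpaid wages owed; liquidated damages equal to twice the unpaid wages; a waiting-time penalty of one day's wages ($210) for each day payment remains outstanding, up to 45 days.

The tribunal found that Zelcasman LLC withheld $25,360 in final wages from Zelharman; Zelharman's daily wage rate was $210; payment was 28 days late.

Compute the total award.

$81,960

Doubled: 2 × $25,360 = $50,720
Penalty days: min(28, 45) = 28
Waiting-time penalty: 28 × $210 = $5,880
Total award: $25,360 + $50,720 + $5,880 = $81,960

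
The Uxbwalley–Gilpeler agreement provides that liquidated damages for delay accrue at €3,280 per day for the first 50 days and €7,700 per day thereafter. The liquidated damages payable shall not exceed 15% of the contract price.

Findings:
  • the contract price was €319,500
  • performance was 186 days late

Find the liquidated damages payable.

Liquidated damages: €47,925

First 50 days: 50 × €3,280 = €164,000
Remaining days: (186 − 50) × €7,700 = €1,047,200
Accrued per-day damages: €164,000 + €1,047,200 = €1,211,200
Cap: 15% of €319,500 = €47,925
Cap at €47,925: €1,211,200 exceeds the cap → €47,925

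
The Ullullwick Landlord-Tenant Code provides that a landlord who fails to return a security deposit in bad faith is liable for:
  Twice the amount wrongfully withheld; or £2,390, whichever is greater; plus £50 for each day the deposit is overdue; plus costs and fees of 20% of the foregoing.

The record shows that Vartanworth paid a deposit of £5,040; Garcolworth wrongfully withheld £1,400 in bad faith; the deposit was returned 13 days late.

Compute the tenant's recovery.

Doubled: 2 × £1,400 = £2,800
Minimum £2,390: £2,800 meets the minimum, no increase.
Late-return penalty: 13 × £50 = £650
Damages plus late penalty: £2,800 + £650 = £3,450
Costs and fees: 20% of £3,450 = £690
Total recovery: £3,450 + £690 = £4,140

£4,140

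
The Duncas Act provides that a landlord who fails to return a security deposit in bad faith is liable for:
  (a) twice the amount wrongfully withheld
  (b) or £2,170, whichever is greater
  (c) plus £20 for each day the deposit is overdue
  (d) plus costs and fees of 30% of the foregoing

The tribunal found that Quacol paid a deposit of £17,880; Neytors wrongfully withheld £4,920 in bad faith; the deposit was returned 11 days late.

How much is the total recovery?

£13,078

Doubled: 2 × £4,920 = £9,840
Minimum £2,170: £9,840 meets the minimum, no increase.
Late-return penalty: 11 × £20 = £220
Damages plus late penalty: £9,840 + £220 = £10,060
Costs and fees: 30% of £10,060 = £3,018
Total recovery: £10,060 + £3,018 = £13,078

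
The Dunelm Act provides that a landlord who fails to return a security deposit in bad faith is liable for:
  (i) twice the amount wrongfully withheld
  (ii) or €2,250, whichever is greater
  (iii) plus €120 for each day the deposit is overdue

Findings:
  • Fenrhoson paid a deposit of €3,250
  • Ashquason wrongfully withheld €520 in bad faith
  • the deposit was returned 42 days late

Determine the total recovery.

Doubled: 2 × €520 = €1,040
Minimum €2,250: €1,040 is below the minimum → €2,250
Late-return penalty: 42 × €120 = €5,040
Damages plus late penalty: €2,250 + €5,040 = €7,290

€7,290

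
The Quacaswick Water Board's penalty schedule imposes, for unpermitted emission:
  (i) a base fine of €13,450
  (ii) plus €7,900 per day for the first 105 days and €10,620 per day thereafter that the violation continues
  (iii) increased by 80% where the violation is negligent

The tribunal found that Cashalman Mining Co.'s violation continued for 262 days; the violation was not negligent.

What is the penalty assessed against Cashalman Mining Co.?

Civil penalty: €2,510,290

First 105 days: 105 × €7,900 = €829,500
Remaining days: (262 − 105) × €10,620 = €1,667,340
Per-day component: €829,500 + €1,667,340 = €2,496,840
Base plus per-day: €13,450 + €2,496,840 = €2,510,290
The violation was not negligent: no 80% increase.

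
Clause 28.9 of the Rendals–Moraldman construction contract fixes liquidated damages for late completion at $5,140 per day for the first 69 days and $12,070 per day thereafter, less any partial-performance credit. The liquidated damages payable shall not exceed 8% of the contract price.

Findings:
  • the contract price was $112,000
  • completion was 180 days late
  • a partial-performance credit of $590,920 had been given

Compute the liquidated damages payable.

$8,960

First 69 days: 69 × $5,140 = $354,660
Remaining days: (180 − 69) × $12,070 = $1,339,770
Accrued per-day damages: $354,660 + $1,339,770 = $1,694,430
Less partial-performance credit: $1,694,430 − $590,920 = $1,103,510
Cap: 8% of $112,000 = $8,960
Cap at $8,960: $1,103,510 exceeds the cap → $8,960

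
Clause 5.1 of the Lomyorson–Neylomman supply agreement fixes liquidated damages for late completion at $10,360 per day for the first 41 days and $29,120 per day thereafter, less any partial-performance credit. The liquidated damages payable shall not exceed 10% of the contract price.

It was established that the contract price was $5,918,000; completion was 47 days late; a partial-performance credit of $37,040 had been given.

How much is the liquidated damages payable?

First 41 days: 41 × $10,360 = $424,760
Remaining days: (47 − 41) × $29,120 = $174,720
Accrued per-day damages: $424,760 + $174,720 = $599,480
Less partial-performance credit: $599,480 − $37,040 = $562,440
Cap: 10% of $5,918,000 = $591,800
Cap at $591,800: $562,440 is within the cap, no reduction.

Liquidated damages: $562,440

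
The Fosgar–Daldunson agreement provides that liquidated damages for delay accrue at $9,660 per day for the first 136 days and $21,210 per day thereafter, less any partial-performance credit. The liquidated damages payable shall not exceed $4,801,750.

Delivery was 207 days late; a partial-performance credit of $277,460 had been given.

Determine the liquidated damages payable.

$2,542,210

First 136 days: 136 × $9,660 = $1,313,760
Remaining days: (207 − 136) × $21,210 = $1,505,910
Accrued per-day damages: $1,313,760 + $1,505,910 = $2,819,670
Less partial-performance credit: $2,819,670 − $277,460 = $2,542,210
Cap at $4,801,750: $2,542,210 is within the cap, no reduction.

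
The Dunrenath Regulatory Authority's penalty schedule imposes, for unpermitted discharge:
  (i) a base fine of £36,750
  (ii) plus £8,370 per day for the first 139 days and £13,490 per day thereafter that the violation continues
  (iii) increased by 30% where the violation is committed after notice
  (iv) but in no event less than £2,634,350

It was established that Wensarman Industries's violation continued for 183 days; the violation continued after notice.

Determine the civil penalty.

First 139 days: 139 × £8,370 = £1,163,430
Remaining days: (183 − 139) × £13,490 = £593,560
Per-day component: £1,163,430 + £593,560 = £1,756,990
Base plus per-day: £36,750 + £1,756,990 = £1,793,740
Enhancement: 30% of £1,793,740 = £538,122
Enhanced fine: £1,793,740 + £538,122 = £2,331,862
Minimum £2,634,350: £2,331,862 is below the minimum → £2,634,350

£2,634,350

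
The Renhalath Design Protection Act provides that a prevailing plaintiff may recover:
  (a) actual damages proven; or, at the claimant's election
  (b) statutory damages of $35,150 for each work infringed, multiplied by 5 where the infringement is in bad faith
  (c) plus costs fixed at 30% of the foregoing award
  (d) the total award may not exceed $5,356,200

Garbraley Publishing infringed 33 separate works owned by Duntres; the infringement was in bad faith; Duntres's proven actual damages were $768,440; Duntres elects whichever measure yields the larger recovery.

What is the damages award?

$5,356,200

Statutory damages: 33 × $35,150 = $1,159,950
Multiplied by 5: 5 × $1,159,950 = $5,799,750
Greater of actual damages ($768,440) or enhanced statutory damages ($5,799,750): $5,799,750
Costs: 30% of $5,799,750 = $1,739,925
Award plus costs: $5,799,750 + $1,739,925 = $7,539,675
Cap at $5,356,200: $7,539,675 exceeds the cap → $5,356,200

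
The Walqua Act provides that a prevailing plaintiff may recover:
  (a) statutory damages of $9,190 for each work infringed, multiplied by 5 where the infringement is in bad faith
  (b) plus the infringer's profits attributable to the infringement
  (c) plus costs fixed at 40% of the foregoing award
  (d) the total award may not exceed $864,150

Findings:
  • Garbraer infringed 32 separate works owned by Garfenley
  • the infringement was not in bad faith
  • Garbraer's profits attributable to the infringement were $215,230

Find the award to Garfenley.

$713,034

Statutory damages: 32 × $9,190 = $294,080
Infringement not in bad faith: no ×5 enhancement.
Combined award: $294,080 + $215,230 = $509,310
Costs: 40% of $509,310 = $203,724
Award plus costs: $509,310 + $203,724 = $713,034
Cap at $864,150: $713,034 is within the cap, no reduction.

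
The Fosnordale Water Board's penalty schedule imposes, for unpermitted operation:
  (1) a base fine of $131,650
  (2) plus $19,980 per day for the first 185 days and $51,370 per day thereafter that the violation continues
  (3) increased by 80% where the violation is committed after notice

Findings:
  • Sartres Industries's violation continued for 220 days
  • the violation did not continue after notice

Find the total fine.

$5,625,900

First 185 days: 185 × $19,980 = $3,696,300
Remaining days: (220 − 185) × $51,370 = $1,797,950
Per-day component: $3,696,300 + $1,797,950 = $5,494,250
Base plus per-day: $131,650 + $5,494,250 = $5,625,900
The violation did not continue after notice: no 80% increase.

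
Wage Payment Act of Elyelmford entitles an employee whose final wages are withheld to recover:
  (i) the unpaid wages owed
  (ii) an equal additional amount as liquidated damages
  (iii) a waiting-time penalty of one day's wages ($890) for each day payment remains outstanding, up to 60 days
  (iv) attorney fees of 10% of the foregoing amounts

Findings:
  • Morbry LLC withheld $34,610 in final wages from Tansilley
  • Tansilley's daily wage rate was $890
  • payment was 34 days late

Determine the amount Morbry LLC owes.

$109,428

Liquidated damages (equal amount): $34,610
Penalty days: min(34, 60) = 34
Waiting-time penalty: 34 × $890 = $30,260
Subtotal: $34,610 + $34,610 + $30,260 = $99,480
Attorney fees: 10% of $99,480 = $9,948
Total award: $99,480 + $9,948 = $109,428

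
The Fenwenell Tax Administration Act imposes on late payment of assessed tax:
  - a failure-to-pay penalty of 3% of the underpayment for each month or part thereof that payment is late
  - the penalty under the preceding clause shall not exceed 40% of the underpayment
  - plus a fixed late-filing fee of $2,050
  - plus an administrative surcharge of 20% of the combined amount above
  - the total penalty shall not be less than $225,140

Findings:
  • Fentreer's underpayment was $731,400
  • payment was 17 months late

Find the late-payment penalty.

$353,532

Accrued rate: 3% × 17 = 51%, capped at 40% → 40%
Failure-to-pay penalty: 40% of $731,400 = $292,560
Penalty before surcharge: $292,560 + $2,050 = $294,610
Administrative surcharge: 20% of $294,610 = $58,922
Total penalty: $294,610 + $58,922 = $353,532
Minimum $225,140: $353,532 meets the minimum, no increase.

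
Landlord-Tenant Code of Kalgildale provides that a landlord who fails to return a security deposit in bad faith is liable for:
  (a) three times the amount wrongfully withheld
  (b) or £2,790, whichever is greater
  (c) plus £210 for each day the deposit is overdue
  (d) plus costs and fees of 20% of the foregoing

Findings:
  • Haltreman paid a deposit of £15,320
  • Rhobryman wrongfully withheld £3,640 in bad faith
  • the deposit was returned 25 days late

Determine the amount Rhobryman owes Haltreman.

£19,404

Trebled: 3 × £3,640 = £10,920
Minimum £2,790: £10,920 meets the minimum, no increase.
Late-return penalty: 25 × £210 = £5,250
Damages plus late penalty: £10,920 + £5,250 = £16,170
Costs and fees: 20% of £16,170 = £3,234
Total recovery: £16,170 + £3,234 = £19,404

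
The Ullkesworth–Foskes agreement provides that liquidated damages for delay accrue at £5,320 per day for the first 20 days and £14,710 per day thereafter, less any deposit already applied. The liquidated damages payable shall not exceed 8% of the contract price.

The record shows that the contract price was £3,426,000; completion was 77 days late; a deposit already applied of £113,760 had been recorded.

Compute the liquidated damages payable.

First 20 days: 20 × £5,320 = £106,400
Remaining days: (77 − 20) × £14,710 = £838,470
Accrued per-day damages: £106,400 + £838,470 = £944,870
Less deposit already applied: £944,870 − £113,760 = £831,110
Cap: 8% of £3,426,000 = £274,080
Cap at £274,080: £831,110 exceeds the cap → £274,080

£274,080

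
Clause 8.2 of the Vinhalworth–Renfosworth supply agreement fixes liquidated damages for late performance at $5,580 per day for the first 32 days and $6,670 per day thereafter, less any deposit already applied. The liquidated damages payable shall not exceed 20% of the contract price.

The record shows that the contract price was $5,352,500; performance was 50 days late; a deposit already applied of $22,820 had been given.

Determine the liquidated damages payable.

First 32 days: 32 × $5,580 = $178,560
Remaining days: (50 − 32) × $6,670 = $120,060
Accrued per-day damages: $178,560 + $120,060 = $298,620
Less deposit already applied: $298,620 − $22,820 = $275,800
Cap: 20% of $5,352,500 = $1,070,500
Cap at $1,070,500: $275,800 is within the cap, no reduction.

$275,800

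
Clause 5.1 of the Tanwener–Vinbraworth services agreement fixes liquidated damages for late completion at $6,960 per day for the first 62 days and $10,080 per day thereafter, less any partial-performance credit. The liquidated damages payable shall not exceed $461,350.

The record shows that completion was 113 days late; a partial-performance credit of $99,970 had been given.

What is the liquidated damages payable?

$461,350

First 62 days: 62 × $6,960 = $431,520
Remaining days: (113 − 62) × $10,080 = $514,080
Accrued per-day damages: $431,520 + $514,080 = $945,600
Less partial-performance credit: $945,600 − $99,970 = $845,630
Cap at $461,350: $845,630 exceeds the cap → $461,350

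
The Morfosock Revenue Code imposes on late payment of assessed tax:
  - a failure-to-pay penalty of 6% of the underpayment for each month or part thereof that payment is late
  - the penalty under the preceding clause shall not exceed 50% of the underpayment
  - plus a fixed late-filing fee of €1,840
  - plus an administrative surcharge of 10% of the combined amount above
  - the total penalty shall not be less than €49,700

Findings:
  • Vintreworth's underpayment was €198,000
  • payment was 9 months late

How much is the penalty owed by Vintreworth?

Penalty: €110,924

Accrued rate: 6% × 9 = 54%, capped at 50% → 50%
Failure-to-pay penalty: 50% of €198,000 = €99,000
Penalty before surcharge: €99,000 + €1,840 = €100,840
Administrative surcharge: 10% of €100,840 = €10,084
Total penalty: €100,840 + €10,084 = €110,924
Minimum €49,700: €110,924 meets the minimum, no increase.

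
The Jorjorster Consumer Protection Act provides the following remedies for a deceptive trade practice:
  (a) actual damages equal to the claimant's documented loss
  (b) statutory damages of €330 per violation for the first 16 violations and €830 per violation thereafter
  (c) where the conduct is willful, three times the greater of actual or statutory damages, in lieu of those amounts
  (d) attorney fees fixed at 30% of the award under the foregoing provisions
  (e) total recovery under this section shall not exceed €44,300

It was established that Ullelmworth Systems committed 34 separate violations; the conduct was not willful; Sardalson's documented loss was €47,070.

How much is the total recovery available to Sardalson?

First 16 violations: 16 × €330 = €5,280
Remaining violations: (34 − 16) × €830 = €14,940
Statutory damages: €5,280 + €14,940 = €20,220
Conduct not willful: the in-lieu enhancement does not apply.
Actual plus statutory damages: €47,070 + €20,220 = €67,290
Attorney fees: 30% of €67,290 = €20,187
Total before cap: €67,290 + €20,187 = €87,477
Cap at €44,300: €87,477 exceeds the cap → €44,300

€44,300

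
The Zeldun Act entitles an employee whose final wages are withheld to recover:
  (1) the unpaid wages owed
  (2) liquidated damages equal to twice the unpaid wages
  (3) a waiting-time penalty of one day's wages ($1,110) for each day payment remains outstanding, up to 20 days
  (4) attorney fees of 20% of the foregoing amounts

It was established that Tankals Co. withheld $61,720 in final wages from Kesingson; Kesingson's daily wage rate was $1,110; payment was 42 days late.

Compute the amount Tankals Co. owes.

Doubled: 2 × $61,720 = $123,440
Penalty days: min(42, 20) = 20
Waiting-time penalty: 20 × $1,110 = $22,200
Subtotal: $61,720 + $123,440 + $22,200 = $207,360
Attorney fees: 20% of $207,360 = $41,472
Total award: $207,360 + $41,472 = $248,832

$248,832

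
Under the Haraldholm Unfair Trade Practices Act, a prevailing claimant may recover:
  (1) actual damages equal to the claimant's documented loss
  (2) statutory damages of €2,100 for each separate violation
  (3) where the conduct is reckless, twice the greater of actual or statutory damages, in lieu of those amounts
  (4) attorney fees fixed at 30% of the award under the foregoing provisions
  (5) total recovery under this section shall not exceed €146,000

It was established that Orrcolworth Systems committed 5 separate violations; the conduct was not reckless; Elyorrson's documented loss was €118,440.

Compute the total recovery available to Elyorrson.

€146,000

Statutory damages: 5 × €2,100 = €10,500
Conduct not reckless: the in-lieu enhancement does not apply.
Actual plus statutory damages: €118,440 + €10,500 = €128,940
Attorney fees: 30% of €128,940 = €38,682
Total before cap: €128,940 + €38,682 = €167,622
Cap at €146,000: €167,622 exceeds the cap → €146,000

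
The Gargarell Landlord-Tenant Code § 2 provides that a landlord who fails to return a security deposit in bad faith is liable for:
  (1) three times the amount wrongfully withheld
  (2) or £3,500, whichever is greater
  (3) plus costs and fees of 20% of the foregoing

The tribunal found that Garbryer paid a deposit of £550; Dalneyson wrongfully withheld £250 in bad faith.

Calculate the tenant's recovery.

£4,200

Trebled: 3 × £250 = £750
Minimum £3,500: £750 is below the minimum → £3,500
Costs and fees: 20% of £3,500 = £700
Total recovery: £3,500 + £700 = £4,200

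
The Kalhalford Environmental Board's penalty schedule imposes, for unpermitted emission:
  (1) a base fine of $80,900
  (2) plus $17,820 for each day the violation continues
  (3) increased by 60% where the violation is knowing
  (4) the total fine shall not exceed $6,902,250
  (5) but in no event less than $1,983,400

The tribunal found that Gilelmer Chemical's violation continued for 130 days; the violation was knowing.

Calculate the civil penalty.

$3,836,000

Per-day component: 130 × $17,820 = $2,316,600
Base plus per-day: $80,900 + $2,316,600 = $2,397,500
Enhancement: 60% of $2,397,500 = $1,438,500
Enhanced fine: $2,397,500 + $1,438,500 = $3,836,000
Cap at $6,902,250: $3,836,000 is within the cap, no reduction.
Minimum $1,983,400: $3,836,000 meets the minimum, no increase.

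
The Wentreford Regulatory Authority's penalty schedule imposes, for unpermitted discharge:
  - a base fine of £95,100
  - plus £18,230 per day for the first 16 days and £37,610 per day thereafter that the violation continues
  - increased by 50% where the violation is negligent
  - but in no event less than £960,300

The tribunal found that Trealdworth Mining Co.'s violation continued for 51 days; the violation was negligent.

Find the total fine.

Civil penalty: £2,554,695

First 16 days: 16 × £18,230 = £291,680
Remaining days: (51 − 16) × £37,610 = £1,316,350
Per-day component: £291,680 + £1,316,350 = £1,608,030
Base plus per-day: £95,100 + £1,608,030 = £1,703,130
Enhancement: 50% of £1,703,130 = £851,565
Enhanced fine: £1,703,130 + £851,565 = £2,554,695
Minimum £960,300: £2,554,695 meets the minimum, no increase.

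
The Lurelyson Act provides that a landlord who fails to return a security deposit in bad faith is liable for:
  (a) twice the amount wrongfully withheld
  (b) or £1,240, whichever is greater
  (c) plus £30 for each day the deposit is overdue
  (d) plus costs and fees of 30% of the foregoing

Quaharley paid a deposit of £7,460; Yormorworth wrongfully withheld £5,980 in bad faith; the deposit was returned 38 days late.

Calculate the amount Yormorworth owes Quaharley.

Recovery: £17,030

Doubled: 2 × £5,980 = £11,960
Minimum £1,240: £11,960 meets the minimum, no increase.
Late-return penalty: 38 × £30 = £1,140
Damages plus late penalty: £11,960 + £1,140 = £13,100
Costs and fees: 30% of £13,100 = £3,930
Total recovery: £13,100 + £3,930 = £17,030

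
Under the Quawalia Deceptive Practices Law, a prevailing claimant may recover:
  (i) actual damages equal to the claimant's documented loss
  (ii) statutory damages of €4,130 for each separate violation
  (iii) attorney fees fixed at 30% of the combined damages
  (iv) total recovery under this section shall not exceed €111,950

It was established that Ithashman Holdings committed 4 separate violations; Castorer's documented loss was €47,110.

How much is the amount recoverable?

€82,719

Statutory damages: 4 × €4,130 = €16,520
Combined damages: €47,110 + €16,520 = €63,630
Attorney fees: 30% of €63,630 = €19,089
Total before cap: €63,630 + €19,089 = €82,719
Cap at €111,950: €82,719 is within the cap, no reduction.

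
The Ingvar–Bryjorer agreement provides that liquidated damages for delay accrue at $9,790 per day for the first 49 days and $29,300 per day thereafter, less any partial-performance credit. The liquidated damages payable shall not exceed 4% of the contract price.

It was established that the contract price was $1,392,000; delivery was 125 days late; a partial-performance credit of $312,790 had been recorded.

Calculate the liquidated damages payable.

First 49 days: 49 × $9,790 = $479,710
Remaining days: (125 − 49) × $29,300 = $2,226,800
Accrued per-day damages: $479,710 + $2,226,800 = $2,706,510
Less partial-performance credit: $2,706,510 − $312,790 = $2,393,720
Cap: 4% of $1,392,000 = $55,680
Cap at $55,680: $2,393,720 exceeds the cap → $55,680

$55,680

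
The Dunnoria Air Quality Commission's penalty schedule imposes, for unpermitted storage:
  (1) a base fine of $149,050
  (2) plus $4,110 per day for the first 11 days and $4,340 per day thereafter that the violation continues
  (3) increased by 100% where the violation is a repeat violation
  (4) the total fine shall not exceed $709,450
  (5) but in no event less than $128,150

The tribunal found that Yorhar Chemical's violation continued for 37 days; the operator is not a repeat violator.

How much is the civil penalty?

First 11 days: 11 × $4,110 = $45,210
Remaining days: (37 − 11) × $4,340 = $112,840
Per-day component: $45,210 + $112,840 = $158,050
Base plus per-day: $149,050 + $158,050 = $307,100
The operator is not a repeat violator: no 100% increase.
Cap at $709,450: $307,100 is within the cap, no reduction.
Minimum $128,150: $307,100 meets the minimum, no increase.

Civil penalty: $307,100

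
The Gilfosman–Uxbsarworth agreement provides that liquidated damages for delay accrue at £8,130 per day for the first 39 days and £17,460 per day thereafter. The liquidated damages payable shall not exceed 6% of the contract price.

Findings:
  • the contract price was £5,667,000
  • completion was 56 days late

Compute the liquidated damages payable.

£340,020

First 39 days: 39 × £8,130 = £317,070
Remaining days: (56 − 39) × £17,460 = £296,820
Accrued per-day damages: £317,070 + £296,820 = £613,890
Cap: 6% of £5,667,000 = £340,020
Cap at £340,020: £613,890 exceeds the cap → £340,020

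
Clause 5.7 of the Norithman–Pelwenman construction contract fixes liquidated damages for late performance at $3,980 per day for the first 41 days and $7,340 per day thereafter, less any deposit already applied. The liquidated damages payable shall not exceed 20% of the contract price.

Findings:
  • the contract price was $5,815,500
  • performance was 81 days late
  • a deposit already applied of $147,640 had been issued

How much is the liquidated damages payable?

First 41 days: 41 × $3,980 = $163,180
Remaining days: (81 − 41) × $7,340 = $293,600
Accrued per-day damages: $163,180 + $293,600 = $456,780
Less deposit already applied: $456,780 − $147,640 = $309,140
Cap: 20% of $5,815,500 = $1,163,100
Cap at $1,163,100: $309,140 is within the cap, no reduction.

$309,140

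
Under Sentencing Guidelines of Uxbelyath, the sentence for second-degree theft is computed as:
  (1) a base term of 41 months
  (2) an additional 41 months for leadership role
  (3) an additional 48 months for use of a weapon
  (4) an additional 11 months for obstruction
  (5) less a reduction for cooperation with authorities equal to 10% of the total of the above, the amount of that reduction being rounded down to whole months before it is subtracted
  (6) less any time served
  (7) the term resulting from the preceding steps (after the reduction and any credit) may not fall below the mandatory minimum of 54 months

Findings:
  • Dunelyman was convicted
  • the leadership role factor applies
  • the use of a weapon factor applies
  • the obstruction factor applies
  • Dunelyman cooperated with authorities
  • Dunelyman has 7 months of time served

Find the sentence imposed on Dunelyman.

120 months

Leadership role enhancement: +41 months
Use of a weapon enhancement: +48 months
Obstruction enhancement: +11 months
Adjusted term: 41 months + 41 months + 48 months + 11 months = 141 months
Cooperation with authorities reduction: 10% of 141 months = 14 months (rounded down)
After reduction: 141 − 14 = 127 months
Less time served: 127 months − 7 months = 120 months
Minimum 54 months: 120 months meets the minimum, no increase.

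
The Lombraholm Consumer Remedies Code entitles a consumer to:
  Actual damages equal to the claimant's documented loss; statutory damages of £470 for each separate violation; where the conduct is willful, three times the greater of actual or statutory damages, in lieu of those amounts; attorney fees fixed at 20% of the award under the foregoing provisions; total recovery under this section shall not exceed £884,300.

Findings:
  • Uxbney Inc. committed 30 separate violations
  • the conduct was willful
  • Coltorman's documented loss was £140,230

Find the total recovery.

Statutory damages: 30 × £470 = £14,100
Greater of actual damages (£140,230) or statutory damages (£14,100): £140,230
Trebled: 3 × £140,230 = £420,690
Attorney fees: 20% of £420,690 = £84,138
Total before cap: £420,690 + £84,138 = £504,828
Cap at £884,300: £504,828 is within the cap, no reduction.

£504,828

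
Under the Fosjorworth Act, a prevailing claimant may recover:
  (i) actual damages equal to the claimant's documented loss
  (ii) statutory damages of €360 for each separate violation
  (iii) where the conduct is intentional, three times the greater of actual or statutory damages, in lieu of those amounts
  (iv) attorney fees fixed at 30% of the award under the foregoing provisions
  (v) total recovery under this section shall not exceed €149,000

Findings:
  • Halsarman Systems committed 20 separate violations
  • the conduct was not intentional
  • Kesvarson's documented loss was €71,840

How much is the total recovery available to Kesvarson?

€102,752

Statutory damages: 20 × €360 = €7,200
Conduct not intentional: the in-lieu enhancement does not apply.
Actual plus statutory damages: €71,840 + €7,200 = €79,040
Attorney fees: 30% of €79,040 = €23,712
Total before cap: €79,040 + €23,712 = €102,752
Cap at €149,000: €102,752 is within the cap, no reduction.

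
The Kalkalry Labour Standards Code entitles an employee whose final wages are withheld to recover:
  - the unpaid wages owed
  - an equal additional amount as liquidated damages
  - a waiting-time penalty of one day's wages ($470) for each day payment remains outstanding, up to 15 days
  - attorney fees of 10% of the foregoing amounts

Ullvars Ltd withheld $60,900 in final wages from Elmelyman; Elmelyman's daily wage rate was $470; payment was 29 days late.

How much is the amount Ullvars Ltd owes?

Total award: $141,735

Liquidated damages (equal amount): $60,900
Penalty days: min(29, 15) = 15
Waiting-time penalty: 15 × $470 = $7,050
Subtotal: $60,900 + $60,900 + $7,050 = $128,850
Attorney fees: 10% of $128,850 = $12,885
Total award: $128,850 + $12,885 = $141,735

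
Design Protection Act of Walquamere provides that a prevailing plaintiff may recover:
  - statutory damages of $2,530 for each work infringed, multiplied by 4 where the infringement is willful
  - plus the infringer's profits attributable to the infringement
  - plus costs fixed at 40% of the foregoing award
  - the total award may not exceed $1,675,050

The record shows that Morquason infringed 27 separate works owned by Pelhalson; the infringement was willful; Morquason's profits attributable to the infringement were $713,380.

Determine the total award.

Statutory damages: 27 × $2,530 = $68,310
Multiplied by 4: 4 × $68,310 = $273,240
Combined award: $273,240 + $713,380 = $986,620
Costs: 40% of $986,620 = $394,648
Award plus costs: $986,620 + $394,648 = $1,381,268
Cap at $1,675,050: $1,381,268 is within the cap, no reduction.

Award: $1,381,268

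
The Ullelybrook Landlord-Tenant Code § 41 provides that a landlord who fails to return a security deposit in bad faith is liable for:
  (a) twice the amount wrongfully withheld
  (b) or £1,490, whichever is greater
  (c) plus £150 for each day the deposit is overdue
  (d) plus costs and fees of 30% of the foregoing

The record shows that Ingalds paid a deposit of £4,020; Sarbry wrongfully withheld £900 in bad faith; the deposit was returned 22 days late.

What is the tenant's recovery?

Doubled: 2 × £900 = £1,800
Minimum £1,490: £1,800 meets the minimum, no increase.
Late-return penalty: 22 × £150 = £3,300
Damages plus late penalty: £1,800 + £3,300 = £5,100
Costs and fees: 30% of £5,100 = £1,530
Total recovery: £5,100 + £1,530 = £6,630

£6,630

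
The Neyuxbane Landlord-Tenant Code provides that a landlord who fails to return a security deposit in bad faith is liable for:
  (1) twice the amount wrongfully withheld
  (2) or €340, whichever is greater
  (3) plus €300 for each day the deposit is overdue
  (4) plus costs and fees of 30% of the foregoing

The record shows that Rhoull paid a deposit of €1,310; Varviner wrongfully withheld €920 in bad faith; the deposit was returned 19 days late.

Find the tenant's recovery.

Doubled: 2 × €920 = €1,840
Minimum €340: €1,840 meets the minimum, no increase.
Late-return penalty: 19 × €300 = €5,700
Damages plus late penalty: €1,840 + €5,700 = €7,540
Costs and fees: 30% of €7,540 = €2,262
Total recovery: €7,540 + €2,262 = €9,802

Recovery: €9,802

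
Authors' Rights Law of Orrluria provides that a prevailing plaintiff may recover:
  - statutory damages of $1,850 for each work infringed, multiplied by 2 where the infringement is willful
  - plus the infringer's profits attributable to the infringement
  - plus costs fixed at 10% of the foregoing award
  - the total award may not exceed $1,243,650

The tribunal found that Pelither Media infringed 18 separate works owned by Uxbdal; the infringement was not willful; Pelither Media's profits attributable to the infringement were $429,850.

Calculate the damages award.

Statutory damages: 18 × $1,850 = $33,300
Infringement not willful: no ×2 enhancement.
Combined award: $33,300 + $429,850 = $463,150
Costs: 10% of $463,150 = $46,315
Award plus costs: $463,150 + $46,315 = $509,465
Cap at $1,243,650: $509,465 is within the cap, no reduction.

$509,465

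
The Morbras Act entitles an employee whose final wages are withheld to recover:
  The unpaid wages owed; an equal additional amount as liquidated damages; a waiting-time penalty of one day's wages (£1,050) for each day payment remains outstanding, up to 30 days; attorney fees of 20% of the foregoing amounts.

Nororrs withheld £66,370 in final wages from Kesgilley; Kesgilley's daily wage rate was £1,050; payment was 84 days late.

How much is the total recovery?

Liquidated damages (equal amount): £66,370
Penalty days: min(84, 30) = 30
Waiting-time penalty: 30 × £1,050 = £31,500
Subtotal: £66,370 + £66,370 + £31,500 = £164,240
Attorney fees: 20% of £164,240 = £32,848
Total award: £164,240 + £32,848 = £197,088

£197,088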